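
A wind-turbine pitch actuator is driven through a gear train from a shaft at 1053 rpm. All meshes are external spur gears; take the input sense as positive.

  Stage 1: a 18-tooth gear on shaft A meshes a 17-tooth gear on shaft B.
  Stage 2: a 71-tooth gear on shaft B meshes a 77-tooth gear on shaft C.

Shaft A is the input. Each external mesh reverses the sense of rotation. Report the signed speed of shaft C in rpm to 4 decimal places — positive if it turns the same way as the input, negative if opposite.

Stage 1 [18T→17T]: ω = 1053.0000×18/17 = 1114.9412 rpm, dir flips to −; running = −1114.9412
Stage 2 [71T→77T]: ω = 1114.9412×71/77 = 1028.0626 rpm, dir flips to +; running = +1028.0626

+1028.0626 rpm (same as input, |ω| = 1028.0626 rpm)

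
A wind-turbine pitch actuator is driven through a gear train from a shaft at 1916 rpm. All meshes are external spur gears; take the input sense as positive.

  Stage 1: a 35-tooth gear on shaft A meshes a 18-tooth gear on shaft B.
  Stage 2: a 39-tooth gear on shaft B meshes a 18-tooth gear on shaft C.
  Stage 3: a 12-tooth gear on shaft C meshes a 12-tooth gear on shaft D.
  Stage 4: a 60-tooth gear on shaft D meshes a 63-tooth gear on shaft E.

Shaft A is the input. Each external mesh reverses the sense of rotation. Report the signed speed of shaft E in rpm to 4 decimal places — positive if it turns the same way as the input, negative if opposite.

Stage 1 [35T→18T]: ω = 1916.0000×35/18 = 3725.5556 rpm, dir flips to −; running = −3725.5556
Stage 2 [39T→18T]: ω = 3725.5556×39/18 = 8072.0370 rpm, dir flips to +; running = +8072.0370
Stage 3 [12T→12T]: ω = 8072.0370×12/12 = 8072.0370 rpm, dir flips to −; running = −8072.0370
Stage 4 [60T→63T]: ω = 8072.0370×60/63 = 7687.6543 rpm, dir flips to +; running = +7687.6543

+7687.6543 rpm (same as input, |ω| = 7687.6543 rpm)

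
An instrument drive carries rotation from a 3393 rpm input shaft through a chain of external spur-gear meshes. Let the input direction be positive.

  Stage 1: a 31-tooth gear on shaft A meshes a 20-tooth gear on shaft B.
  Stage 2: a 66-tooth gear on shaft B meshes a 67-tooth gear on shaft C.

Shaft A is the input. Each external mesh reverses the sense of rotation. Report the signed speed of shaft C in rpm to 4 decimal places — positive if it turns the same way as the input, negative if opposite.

Stage 1 [31T→20T]: ω = 3393.0000×31/20 = 5259.1500 rpm, dir flips to −; running = −5259.1500
Stage 2 [66T→67T]: ω = 5259.1500×66/67 = 5180.6552 rpm, dir flips to +; running = +5180.6552

+5180.6552 rpm (same as input, |ω| = 5180.6552 rpm)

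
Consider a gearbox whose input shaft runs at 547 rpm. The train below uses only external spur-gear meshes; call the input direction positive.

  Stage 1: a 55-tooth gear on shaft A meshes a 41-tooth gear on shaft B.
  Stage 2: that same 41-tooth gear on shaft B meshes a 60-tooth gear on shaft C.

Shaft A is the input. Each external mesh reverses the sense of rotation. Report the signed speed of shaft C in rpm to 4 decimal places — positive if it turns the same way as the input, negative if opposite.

Stage 1 [55T→41T]: ω = 547.0000×55/41 = 733.7805 rpm, dir flips to −; running = −733.7805
Stage 2 [41T→60T]: ω = 733.7805×41/60 = 501.4167 rpm, dir flips to +; running = +501.4167

+501.4167 rpm (same as input, |ω| = 501.4167 rpm)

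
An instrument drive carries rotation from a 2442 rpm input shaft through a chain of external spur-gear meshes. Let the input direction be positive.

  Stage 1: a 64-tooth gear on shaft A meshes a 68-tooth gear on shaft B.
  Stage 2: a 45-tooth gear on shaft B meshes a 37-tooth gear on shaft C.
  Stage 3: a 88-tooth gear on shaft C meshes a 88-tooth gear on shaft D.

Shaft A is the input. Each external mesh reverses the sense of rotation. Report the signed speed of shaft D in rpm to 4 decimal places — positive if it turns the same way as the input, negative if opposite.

-2795.2941 rpm (opposite to input, |ω| = 2795.2941 rpm)

Stage 1 [64T→68T]: ω = 2442.0000×64/68 = 2298.3529 rpm, dir flips to −; running = −2298.3529
Stage 2 [45T→37T]: ω = 2298.3529×45/37 = 2795.2941 rpm, dir flips to +; running = +2795.2941
Stage 3 [88T→88T]: ω = 2795.2941×88/88 = 2795.2941 rpm, dir flips to −; running = −2795.2941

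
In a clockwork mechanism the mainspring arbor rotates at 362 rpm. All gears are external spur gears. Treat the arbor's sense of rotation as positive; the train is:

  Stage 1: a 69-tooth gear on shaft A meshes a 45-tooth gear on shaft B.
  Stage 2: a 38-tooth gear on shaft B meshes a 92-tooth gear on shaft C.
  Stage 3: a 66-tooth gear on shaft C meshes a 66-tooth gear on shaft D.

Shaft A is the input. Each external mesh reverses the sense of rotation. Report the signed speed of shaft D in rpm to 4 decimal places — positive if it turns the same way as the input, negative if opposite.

Stage 1 [69T→45T]: ω = 362.0000×69/45 = 555.0667 rpm, dir flips to −; running = −555.0667
Stage 2 [38T→92T]: ω = 555.0667×38/92 = 229.2667 rpm, dir flips to +; running = +229.2667
Stage 3 [66T→66T]: ω = 229.2667×66/66 = 229.2667 rpm, dir flips to −; running = −229.2667

-229.2667 rpm (opposite to input, |ω| = 229.2667 rpm)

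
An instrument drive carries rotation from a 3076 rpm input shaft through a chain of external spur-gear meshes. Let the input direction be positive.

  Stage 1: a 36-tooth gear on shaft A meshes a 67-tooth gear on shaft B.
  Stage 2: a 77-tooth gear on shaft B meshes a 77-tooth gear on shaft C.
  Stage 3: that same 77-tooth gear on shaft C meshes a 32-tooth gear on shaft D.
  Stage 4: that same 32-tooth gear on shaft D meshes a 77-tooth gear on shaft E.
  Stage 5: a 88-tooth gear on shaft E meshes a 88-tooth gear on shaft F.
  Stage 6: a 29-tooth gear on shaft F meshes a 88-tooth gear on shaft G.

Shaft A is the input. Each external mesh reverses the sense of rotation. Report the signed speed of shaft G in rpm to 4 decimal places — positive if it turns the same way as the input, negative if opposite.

Stage 1 [36T→67T]: ω = 3076.0000×36/67 = 1652.7761 rpm, dir flips to −; running = −1652.7761
Stage 2 [77T→77T]: ω = 1652.7761×77/77 = 1652.7761 rpm, dir flips to +; running = +1652.7761
Stage 3 [77T→32T]: ω = 1652.7761×77/32 = 3976.9925 rpm, dir flips to −; running = −3976.9925
Stage 4 [32T→77T]: ω = 3976.9925×32/77 = 1652.7761 rpm, dir flips to +; running = +1652.7761
Stage 5 [88T→88T]: ω = 1652.7761×88/88 = 1652.7761 rpm, dir flips to −; running = −1652.7761
Stage 6 [29T→88T]: ω = 1652.7761×29/88 = 544.6649 rpm, dir flips to +; running = +544.6649

+544.6649 rpm (same as input, |ω| = 544.6649 rpm)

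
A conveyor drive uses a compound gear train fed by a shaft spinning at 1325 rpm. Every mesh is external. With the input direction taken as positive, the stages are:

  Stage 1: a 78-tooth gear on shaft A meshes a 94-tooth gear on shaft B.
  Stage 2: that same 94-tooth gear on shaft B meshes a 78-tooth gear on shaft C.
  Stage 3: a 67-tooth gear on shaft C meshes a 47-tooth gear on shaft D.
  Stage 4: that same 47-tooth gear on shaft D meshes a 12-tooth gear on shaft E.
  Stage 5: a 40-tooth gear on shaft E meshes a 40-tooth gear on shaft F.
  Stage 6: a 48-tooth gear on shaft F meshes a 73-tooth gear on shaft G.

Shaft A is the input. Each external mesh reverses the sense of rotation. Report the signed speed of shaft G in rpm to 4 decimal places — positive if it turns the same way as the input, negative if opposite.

Stage 1 [78T→94T]: ω = 1325.0000×78/94 = 1099.4681 rpm, dir flips to −; running = −1099.4681
Stage 2 [94T→78T]: ω = 1099.4681×94/78 = 1325.0000 rpm, dir flips to +; running = +1325.0000
Stage 3 [67T→47T]: ω = 1325.0000×67/47 = 1888.8298 rpm, dir flips to −; running = −1888.8298
Stage 4 [47T→12T]: ω = 1888.8298×47/12 = 7397.9167 rpm, dir flips to +; running = +7397.9167
Stage 5 [40T→40T]: ω = 7397.9167×40/40 = 7397.9167 rpm, dir flips to −; running = −7397.9167
Stage 6 [48T→73T]: ω = 7397.9167×48/73 = 4864.3836 rpm, dir flips to +; running = +4864.3836

+4864.3836 rpm (same as input, |ω| = 4864.3836 rpm)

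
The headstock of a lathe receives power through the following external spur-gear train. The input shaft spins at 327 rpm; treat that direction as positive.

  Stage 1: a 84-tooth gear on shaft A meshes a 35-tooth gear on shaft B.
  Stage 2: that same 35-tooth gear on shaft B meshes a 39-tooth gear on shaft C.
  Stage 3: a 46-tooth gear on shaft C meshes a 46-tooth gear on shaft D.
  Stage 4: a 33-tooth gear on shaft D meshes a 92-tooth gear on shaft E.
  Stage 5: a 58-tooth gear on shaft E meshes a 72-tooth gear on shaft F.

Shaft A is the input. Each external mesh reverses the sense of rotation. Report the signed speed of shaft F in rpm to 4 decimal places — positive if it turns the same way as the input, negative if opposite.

-203.5092 rpm (opposite to input, |ω| = 203.5092 rpm)

Stage 1 [84T→35T]: ω = 327.0000×84/35 = 784.8000 rpm, dir flips to −; running = −784.8000
Stage 2 [35T→39T]: ω = 784.8000×35/39 = 704.3077 rpm, dir flips to +; running = +704.3077
Stage 3 [46T→46T]: ω = 704.3077×46/46 = 704.3077 rpm, dir flips to −; running = −704.3077
Stage 4 [33T→92T]: ω = 704.3077×33/92 = 252.6321 rpm, dir flips to +; running = +252.6321
Stage 5 [58T→72T]: ω = 252.6321×58/72 = 203.5092 rpm, dir flips to −; running = −203.5092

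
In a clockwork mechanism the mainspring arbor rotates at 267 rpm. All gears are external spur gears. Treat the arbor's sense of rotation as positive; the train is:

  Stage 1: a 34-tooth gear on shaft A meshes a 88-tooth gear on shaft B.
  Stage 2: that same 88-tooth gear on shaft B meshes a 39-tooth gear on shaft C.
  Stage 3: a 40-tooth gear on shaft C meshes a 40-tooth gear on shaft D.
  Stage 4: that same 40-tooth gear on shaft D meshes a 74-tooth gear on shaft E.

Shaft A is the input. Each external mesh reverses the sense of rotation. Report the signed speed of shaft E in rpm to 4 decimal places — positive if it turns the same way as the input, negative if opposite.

+125.8212 rpm (same as input, |ω| = 125.8212 rpm)

Stage 1 [34T→88T]: ω = 267.0000×34/88 = 103.1591 rpm, dir flips to −; running = −103.1591
Stage 2 [88T→39T]: ω = 103.1591×88/39 = 232.7692 rpm, dir flips to +; running = +232.7692
Stage 3 [40T→40T]: ω = 232.7692×40/40 = 232.7692 rpm, dir flips to −; running = −232.7692
Stage 4 [40T→74T]: ω = 232.7692×40/74 = 125.8212 rpm, dir flips to +; running = +125.8212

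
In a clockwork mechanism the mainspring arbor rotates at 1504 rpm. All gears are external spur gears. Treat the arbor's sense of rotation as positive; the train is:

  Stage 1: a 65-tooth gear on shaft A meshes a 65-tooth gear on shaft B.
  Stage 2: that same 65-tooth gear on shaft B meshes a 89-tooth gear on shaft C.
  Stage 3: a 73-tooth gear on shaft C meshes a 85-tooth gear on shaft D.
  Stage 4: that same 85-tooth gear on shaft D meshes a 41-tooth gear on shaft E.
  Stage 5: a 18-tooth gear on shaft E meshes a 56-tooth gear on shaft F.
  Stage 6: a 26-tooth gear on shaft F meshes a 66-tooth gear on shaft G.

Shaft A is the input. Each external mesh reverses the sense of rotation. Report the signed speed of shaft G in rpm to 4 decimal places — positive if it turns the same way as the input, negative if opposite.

Stage 1 [65T→65T]: ω = 1504.0000×65/65 = 1504.0000 rpm, dir flips to −; running = −1504.0000
Stage 2 [65T→89T]: ω = 1504.0000×65/89 = 1098.4270 rpm, dir flips to +; running = +1098.4270
Stage 3 [73T→85T]: ω = 1098.4270×73/85 = 943.3549 rpm, dir flips to −; running = −943.3549
Stage 4 [85T→41T]: ω = 943.3549×85/41 = 1955.7358 rpm, dir flips to +; running = +1955.7358
Stage 5 [18T→56T]: ω = 1955.7358×18/56 = 628.6294 rpm, dir flips to −; running = −628.6294
Stage 6 [26T→66T]: ω = 628.6294×26/66 = 247.6419 rpm, dir flips to +; running = +247.6419

+247.6419 rpm (same as input, |ω| = 247.6419 rpm)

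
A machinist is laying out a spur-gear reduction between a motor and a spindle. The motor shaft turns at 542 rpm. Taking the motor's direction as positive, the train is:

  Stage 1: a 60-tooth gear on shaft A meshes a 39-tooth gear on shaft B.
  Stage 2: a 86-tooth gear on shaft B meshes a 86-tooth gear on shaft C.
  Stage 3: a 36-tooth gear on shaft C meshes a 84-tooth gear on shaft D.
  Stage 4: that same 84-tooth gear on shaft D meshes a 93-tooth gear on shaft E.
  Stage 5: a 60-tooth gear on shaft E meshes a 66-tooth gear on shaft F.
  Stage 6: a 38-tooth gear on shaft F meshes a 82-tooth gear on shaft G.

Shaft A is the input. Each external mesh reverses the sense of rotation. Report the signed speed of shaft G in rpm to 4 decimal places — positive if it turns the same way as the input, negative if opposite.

Stage 1 [60T→39T]: ω = 542.0000×60/39 = 833.8462 rpm, dir flips to −; running = −833.8462
Stage 2 [86T→86T]: ω = 833.8462×86/86 = 833.8462 rpm, dir flips to +; running = +833.8462
Stage 3 [36T→84T]: ω = 833.8462×36/84 = 357.3626 rpm, dir flips to −; running = −357.3626
Stage 4 [84T→93T]: ω = 357.3626×84/93 = 322.7792 rpm, dir flips to +; running = +322.7792
Stage 5 [60T→66T]: ω = 322.7792×60/66 = 293.4356 rpm, dir flips to −; running = −293.4356
Stage 6 [38T→82T]: ω = 293.4356×38/82 = 135.9823 rpm, dir flips to +; running = +135.9823

+135.9823 rpm (same as input, |ω| = 135.9823 rpm)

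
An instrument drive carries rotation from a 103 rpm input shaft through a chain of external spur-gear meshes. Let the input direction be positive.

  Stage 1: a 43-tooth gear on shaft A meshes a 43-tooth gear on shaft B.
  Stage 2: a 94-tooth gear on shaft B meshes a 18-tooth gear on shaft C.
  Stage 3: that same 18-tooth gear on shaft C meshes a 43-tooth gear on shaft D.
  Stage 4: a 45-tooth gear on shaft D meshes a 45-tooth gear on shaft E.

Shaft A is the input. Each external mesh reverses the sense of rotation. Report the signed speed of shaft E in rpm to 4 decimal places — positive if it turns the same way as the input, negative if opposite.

+225.1628 rpm (same as input, |ω| = 225.1628 rpm)

Stage 1 [43T→43T]: ω = 103.0000×43/43 = 103.0000 rpm, dir flips to −; running = −103.0000
Stage 2 [94T→18T]: ω = 103.0000×94/18 = 537.8889 rpm, dir flips to +; running = +537.8889
Stage 3 [18T→43T]: ω = 537.8889×18/43 = 225.1628 rpm, dir flips to −; running = −225.1628
Stage 4 [45T→45T]: ω = 225.1628×45/45 = 225.1628 rpm, dir flips to +; running = +225.1628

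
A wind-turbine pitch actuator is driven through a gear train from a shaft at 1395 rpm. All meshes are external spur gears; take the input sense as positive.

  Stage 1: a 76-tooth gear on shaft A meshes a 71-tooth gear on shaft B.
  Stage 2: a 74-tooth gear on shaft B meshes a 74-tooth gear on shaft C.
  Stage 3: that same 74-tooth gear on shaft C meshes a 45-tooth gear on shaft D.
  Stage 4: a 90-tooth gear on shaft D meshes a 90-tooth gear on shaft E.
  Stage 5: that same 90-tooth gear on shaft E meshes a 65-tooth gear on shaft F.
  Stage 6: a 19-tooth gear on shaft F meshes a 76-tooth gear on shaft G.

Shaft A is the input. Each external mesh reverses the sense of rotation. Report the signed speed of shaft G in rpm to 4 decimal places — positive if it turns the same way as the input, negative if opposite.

+849.9978 rpm (same as input, |ω| = 849.9978 rpm)

Stage 1 [76T→71T]: ω = 1395.0000×76/71 = 1493.2394 rpm, dir flips to −; running = −1493.2394
Stage 2 [74T→74T]: ω = 1493.2394×74/74 = 1493.2394 rpm, dir flips to +; running = +1493.2394
Stage 3 [74T→45T]: ω = 1493.2394×74/45 = 2455.5493 rpm, dir flips to −; running = −2455.5493
Stage 4 [90T→90T]: ω = 2455.5493×90/90 = 2455.5493 rpm, dir flips to +; running = +2455.5493
Stage 5 [90T→65T]: ω = 2455.5493×90/65 = 3399.9913 rpm, dir flips to −; running = −3399.9913
Stage 6 [19T→76T]: ω = 3399.9913×19/76 = 849.9978 rpm, dir flips to +; running = +849.9978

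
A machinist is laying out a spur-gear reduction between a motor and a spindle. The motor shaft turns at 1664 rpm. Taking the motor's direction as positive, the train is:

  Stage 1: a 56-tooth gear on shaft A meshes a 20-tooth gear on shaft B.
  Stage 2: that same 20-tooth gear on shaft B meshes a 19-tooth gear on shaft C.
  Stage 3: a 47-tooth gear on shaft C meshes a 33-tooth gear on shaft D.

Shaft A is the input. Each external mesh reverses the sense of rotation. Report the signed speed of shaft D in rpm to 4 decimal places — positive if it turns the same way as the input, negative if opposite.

Stage 1 [56T→20T]: ω = 1664.0000×56/20 = 4659.2000 rpm, dir flips to −; running = −4659.2000
Stage 2 [20T→19T]: ω = 4659.2000×20/19 = 4904.4211 rpm, dir flips to +; running = +4904.4211
Stage 3 [47T→33T]: ω = 4904.4211×47/33 = 6985.0845 rpm, dir flips to −; running = −6985.0845

-6985.0845 rpm (opposite to input, |ω| = 6985.0845 rpm)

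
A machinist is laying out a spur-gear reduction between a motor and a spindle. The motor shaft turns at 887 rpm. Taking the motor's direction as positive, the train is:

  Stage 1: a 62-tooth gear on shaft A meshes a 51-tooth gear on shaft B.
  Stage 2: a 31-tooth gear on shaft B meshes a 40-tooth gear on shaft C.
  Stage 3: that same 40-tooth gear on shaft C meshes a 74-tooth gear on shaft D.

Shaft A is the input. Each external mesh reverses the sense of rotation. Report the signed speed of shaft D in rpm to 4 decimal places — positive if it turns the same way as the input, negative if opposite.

-451.7260 rpm (opposite to input, |ω| = 451.7260 rpm)

Stage 1 [62T→51T]: ω = 887.0000×62/51 = 1078.3137 rpm, dir flips to −; running = −1078.3137
Stage 2 [31T→40T]: ω = 1078.3137×31/40 = 835.6931 rpm, dir flips to +; running = +835.6931
Stage 3 [40T→74T]: ω = 835.6931×40/74 = 451.7260 rpm, dir flips to −; running = −451.7260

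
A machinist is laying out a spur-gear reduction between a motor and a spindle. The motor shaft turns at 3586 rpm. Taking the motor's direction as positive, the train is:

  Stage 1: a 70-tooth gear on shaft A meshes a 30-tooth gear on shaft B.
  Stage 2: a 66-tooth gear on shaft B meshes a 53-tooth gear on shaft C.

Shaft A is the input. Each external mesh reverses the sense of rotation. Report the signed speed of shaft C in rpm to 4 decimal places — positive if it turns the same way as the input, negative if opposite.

+10419.6981 rpm (same as input, |ω| = 10419.6981 rpm)

Stage 1 [70T→30T]: ω = 3586.0000×70/30 = 8367.3333 rpm, dir flips to −; running = −8367.3333
Stage 2 [66T→53T]: ω = 8367.3333×66/53 = 10419.6981 rpm, dir flips to +; running = +10419.6981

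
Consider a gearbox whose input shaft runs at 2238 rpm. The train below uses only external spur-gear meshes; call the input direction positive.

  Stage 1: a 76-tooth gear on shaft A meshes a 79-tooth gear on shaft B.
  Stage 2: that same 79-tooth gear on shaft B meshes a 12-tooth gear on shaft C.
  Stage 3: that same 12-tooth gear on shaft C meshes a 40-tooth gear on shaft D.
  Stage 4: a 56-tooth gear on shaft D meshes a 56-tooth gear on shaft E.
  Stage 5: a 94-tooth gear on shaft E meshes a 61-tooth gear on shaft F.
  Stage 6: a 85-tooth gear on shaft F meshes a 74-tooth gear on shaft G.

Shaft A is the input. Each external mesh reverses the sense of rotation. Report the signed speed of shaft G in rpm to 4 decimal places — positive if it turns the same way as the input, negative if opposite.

+7526.6012 rpm (same as input, |ω| = 7526.6012 rpm)

Stage 1 [76T→79T]: ω = 2238.0000×76/79 = 2153.0127 rpm, dir flips to −; running = −2153.0127
Stage 2 [79T→12T]: ω = 2153.0127×79/12 = 14174.0000 rpm, dir flips to +; running = +14174.0000
Stage 3 [12T→40T]: ω = 14174.0000×12/40 = 4252.2000 rpm, dir flips to −; running = −4252.2000
Stage 4 [56T→56T]: ω = 4252.2000×56/56 = 4252.2000 rpm, dir flips to +; running = +4252.2000
Stage 5 [94T→61T]: ω = 4252.2000×94/61 = 6552.5705 rpm, dir flips to −; running = −6552.5705
Stage 6 [85T→74T]: ω = 6552.5705×85/74 = 7526.6012 rpm, dir flips to +; running = +7526.6012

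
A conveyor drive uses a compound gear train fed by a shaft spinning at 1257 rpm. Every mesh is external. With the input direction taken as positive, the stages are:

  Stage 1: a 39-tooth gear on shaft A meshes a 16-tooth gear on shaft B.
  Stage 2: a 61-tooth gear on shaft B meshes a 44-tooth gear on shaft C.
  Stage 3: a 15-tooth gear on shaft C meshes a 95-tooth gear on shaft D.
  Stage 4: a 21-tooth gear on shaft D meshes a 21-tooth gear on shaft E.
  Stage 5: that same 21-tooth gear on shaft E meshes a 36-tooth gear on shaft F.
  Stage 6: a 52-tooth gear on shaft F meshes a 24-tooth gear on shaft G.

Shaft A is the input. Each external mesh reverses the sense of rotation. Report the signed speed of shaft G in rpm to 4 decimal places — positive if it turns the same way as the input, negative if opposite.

Stage 1 [39T→16T]: ω = 1257.0000×39/16 = 3063.9375 rpm, dir flips to −; running = −3063.9375
Stage 2 [61T→44T]: ω = 3063.9375×61/44 = 4247.7315 rpm, dir flips to +; running = +4247.7315
Stage 3 [15T→95T]: ω = 4247.7315×15/95 = 670.6945 rpm, dir flips to −; running = −670.6945
Stage 4 [21T→21T]: ω = 670.6945×21/21 = 670.6945 rpm, dir flips to +; running = +670.6945
Stage 5 [21T→36T]: ω = 670.6945×21/36 = 391.2384 rpm, dir flips to −; running = −391.2384
Stage 6 [52T→24T]: ω = 391.2384×52/24 = 847.6833 rpm, dir flips to +; running = +847.6833

+847.6833 rpm (same as input, |ω| = 847.6833 rpm)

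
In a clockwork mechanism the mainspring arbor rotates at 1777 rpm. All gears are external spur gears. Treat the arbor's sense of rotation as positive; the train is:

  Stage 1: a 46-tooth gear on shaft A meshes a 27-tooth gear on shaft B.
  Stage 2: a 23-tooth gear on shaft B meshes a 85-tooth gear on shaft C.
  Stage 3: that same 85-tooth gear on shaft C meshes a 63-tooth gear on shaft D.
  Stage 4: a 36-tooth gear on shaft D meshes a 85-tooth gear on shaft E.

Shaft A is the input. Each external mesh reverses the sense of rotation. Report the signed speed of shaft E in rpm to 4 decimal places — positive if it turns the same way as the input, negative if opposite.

+468.1148 rpm (same as input, |ω| = 468.1148 rpm)

Stage 1 [46T→27T]: ω = 1777.0000×46/27 = 3027.4815 rpm, dir flips to −; running = −3027.4815
Stage 2 [23T→85T]: ω = 3027.4815×23/85 = 819.2009 rpm, dir flips to +; running = +819.2009
Stage 3 [85T→63T]: ω = 819.2009×85/63 = 1105.2710 rpm, dir flips to −; running = −1105.2710
Stage 4 [36T→85T]: ω = 1105.2710×36/85 = 468.1148 rpm, dir flips to +; running = +468.1148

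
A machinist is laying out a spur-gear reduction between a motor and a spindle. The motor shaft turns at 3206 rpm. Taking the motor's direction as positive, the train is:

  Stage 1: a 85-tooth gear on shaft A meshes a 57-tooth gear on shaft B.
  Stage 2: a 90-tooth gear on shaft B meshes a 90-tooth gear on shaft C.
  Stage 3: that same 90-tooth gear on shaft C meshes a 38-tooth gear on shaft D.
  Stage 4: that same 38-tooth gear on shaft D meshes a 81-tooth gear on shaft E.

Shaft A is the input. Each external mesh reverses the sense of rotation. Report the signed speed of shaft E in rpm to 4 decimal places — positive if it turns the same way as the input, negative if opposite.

+5312.0858 rpm (same as input, |ω| = 5312.0858 rpm)

Stage 1 [85T→57T]: ω = 3206.0000×85/57 = 4780.8772 rpm, dir flips to −; running = −4780.8772
Stage 2 [90T→90T]: ω = 4780.8772×90/90 = 4780.8772 rpm, dir flips to +; running = +4780.8772
Stage 3 [90T→38T]: ω = 4780.8772×90/38 = 11323.1302 rpm, dir flips to −; running = −11323.1302
Stage 4 [38T→81T]: ω = 11323.1302×38/81 = 5312.0858 rpm, dir flips to +; running = +5312.0858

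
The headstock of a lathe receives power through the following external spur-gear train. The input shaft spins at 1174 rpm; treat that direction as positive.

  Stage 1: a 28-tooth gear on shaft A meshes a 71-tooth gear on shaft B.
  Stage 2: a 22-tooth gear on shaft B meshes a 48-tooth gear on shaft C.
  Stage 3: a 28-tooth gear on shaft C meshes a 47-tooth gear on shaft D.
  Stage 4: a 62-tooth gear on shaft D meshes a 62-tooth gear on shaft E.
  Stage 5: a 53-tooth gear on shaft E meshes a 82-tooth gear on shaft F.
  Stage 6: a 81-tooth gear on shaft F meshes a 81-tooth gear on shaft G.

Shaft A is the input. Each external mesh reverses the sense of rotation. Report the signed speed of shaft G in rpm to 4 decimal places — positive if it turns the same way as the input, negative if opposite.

Stage 1 [28T→71T]: ω = 1174.0000×28/71 = 462.9859 rpm, dir flips to −; running = −462.9859
Stage 2 [22T→48T]: ω = 462.9859×22/48 = 212.2019 rpm, dir flips to +; running = +212.2019
Stage 3 [28T→47T]: ω = 212.2019×28/47 = 126.4181 rpm, dir flips to −; running = −126.4181
Stage 4 [62T→62T]: ω = 126.4181×62/62 = 126.4181 rpm, dir flips to +; running = +126.4181
Stage 5 [53T→82T]: ω = 126.4181×53/82 = 81.7093 rpm, dir flips to −; running = −81.7093
Stage 6 [81T→81T]: ω = 81.7093×81/81 = 81.7093 rpm, dir flips to +; running = +81.7093

+81.7093 rpm (same as input, |ω| = 81.7093 rpm)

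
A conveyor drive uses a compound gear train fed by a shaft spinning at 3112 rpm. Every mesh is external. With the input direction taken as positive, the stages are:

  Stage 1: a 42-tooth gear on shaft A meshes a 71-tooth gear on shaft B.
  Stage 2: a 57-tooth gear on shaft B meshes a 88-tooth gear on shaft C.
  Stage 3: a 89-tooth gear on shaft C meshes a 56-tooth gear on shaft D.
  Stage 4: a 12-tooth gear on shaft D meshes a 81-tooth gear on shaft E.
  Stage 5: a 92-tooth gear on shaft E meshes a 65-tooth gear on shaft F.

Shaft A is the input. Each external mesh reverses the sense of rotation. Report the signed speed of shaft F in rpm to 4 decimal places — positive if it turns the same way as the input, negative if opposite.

-397.3703 rpm (opposite to input, |ω| = 397.3703 rpm)

Stage 1 [42T→71T]: ω = 3112.0000×42/71 = 1840.9014 rpm, dir flips to −; running = −1840.9014
Stage 2 [57T→88T]: ω = 1840.9014×57/88 = 1192.4020 rpm, dir flips to +; running = +1192.4020
Stage 3 [89T→56T]: ω = 1192.4020×89/56 = 1895.0675 rpm, dir flips to −; running = −1895.0675
Stage 4 [12T→81T]: ω = 1895.0675×12/81 = 280.7507 rpm, dir flips to +; running = +280.7507
Stage 5 [92T→65T]: ω = 280.7507×92/65 = 397.3703 rpm, dir flips to −; running = −397.3703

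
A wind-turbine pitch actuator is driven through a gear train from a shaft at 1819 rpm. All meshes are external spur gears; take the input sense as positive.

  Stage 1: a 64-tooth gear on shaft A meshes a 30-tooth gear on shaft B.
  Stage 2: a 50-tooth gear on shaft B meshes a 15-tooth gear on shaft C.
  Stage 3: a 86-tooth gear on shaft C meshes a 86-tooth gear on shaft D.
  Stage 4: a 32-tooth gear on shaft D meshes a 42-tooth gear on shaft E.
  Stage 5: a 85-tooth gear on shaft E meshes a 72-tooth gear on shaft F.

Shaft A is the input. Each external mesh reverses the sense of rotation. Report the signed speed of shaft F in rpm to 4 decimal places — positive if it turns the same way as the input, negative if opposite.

Stage 1 [64T→30T]: ω = 1819.0000×64/30 = 3880.5333 rpm, dir flips to −; running = −3880.5333
Stage 2 [50T→15T]: ω = 3880.5333×50/15 = 12935.1111 rpm, dir flips to +; running = +12935.1111
Stage 3 [86T→86T]: ω = 12935.1111×86/86 = 12935.1111 rpm, dir flips to −; running = −12935.1111
Stage 4 [32T→42T]: ω = 12935.1111×32/42 = 9855.3228 rpm, dir flips to +; running = +9855.3228
Stage 5 [85T→72T]: ω = 9855.3228×85/72 = 11634.7560 rpm, dir flips to −; running = −11634.7560

-11634.7560 rpm (opposite to input, |ω| = 11634.7560 rpm)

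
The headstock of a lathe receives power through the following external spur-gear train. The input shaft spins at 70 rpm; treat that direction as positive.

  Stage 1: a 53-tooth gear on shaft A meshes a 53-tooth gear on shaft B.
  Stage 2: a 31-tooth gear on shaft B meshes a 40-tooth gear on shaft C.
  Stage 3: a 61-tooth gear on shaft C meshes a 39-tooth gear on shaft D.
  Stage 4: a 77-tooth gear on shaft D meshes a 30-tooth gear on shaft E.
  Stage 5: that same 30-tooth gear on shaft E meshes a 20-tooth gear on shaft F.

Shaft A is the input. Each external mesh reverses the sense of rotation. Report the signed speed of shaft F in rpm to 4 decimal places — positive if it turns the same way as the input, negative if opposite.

-326.6824 rpm (opposite to input, |ω| = 326.6824 rpm)

Stage 1 [53T→53T]: ω = 70.0000×53/53 = 70.0000 rpm, dir flips to −; running = −70.0000
Stage 2 [31T→40T]: ω = 70.0000×31/40 = 54.2500 rpm, dir flips to +; running = +54.2500
Stage 3 [61T→39T]: ω = 54.2500×61/39 = 84.8526 rpm, dir flips to −; running = −84.8526
Stage 4 [77T→30T]: ω = 84.8526×77/30 = 217.7882 rpm, dir flips to +; running = +217.7882
Stage 5 [30T→20T]: ω = 217.7882×30/20 = 326.6824 rpm, dir flips to −; running = −326.6824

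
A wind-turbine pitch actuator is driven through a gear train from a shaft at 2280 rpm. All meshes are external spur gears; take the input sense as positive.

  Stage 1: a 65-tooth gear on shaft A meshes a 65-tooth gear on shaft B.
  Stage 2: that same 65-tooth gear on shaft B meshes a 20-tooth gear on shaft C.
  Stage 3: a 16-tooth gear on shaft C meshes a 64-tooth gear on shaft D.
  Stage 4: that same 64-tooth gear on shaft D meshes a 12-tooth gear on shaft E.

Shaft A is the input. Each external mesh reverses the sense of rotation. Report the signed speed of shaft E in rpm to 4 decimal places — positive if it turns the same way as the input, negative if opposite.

Stage 1 [65T→65T]: ω = 2280.0000×65/65 = 2280.0000 rpm, dir flips to −; running = −2280.0000
Stage 2 [65T→20T]: ω = 2280.0000×65/20 = 7410.0000 rpm, dir flips to +; running = +7410.0000
Stage 3 [16T→64T]: ω = 7410.0000×16/64 = 1852.5000 rpm, dir flips to −; running = −1852.5000
Stage 4 [64T→12T]: ω = 1852.5000×64/12 = 9880.0000 rpm, dir flips to +; running = +9880.0000

+9880.0000 rpm (same as input, |ω| = 9880.0000 rpm)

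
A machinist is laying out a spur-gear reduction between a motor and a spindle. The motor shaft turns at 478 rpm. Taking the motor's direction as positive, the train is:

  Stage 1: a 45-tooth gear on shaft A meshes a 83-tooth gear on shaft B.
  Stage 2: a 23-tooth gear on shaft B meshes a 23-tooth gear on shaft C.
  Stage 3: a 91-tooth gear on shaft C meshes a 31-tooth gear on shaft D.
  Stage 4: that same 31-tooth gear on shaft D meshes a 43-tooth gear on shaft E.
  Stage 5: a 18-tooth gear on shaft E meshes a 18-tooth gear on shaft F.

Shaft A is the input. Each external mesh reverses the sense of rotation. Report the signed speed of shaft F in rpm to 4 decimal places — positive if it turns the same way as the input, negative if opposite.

Stage 1 [45T→83T]: ω = 478.0000×45/83 = 259.1566 rpm, dir flips to −; running = −259.1566
Stage 2 [23T→23T]: ω = 259.1566×23/23 = 259.1566 rpm, dir flips to +; running = +259.1566
Stage 3 [91T→31T]: ω = 259.1566×91/31 = 760.7501 rpm, dir flips to −; running = −760.7501
Stage 4 [31T→43T]: ω = 760.7501×31/43 = 548.4477 rpm, dir flips to +; running = +548.4477
Stage 5 [18T→18T]: ω = 548.4477×18/18 = 548.4477 rpm, dir flips to −; running = −548.4477

-548.4477 rpm (opposite to input, |ω| = 548.4477 rpm)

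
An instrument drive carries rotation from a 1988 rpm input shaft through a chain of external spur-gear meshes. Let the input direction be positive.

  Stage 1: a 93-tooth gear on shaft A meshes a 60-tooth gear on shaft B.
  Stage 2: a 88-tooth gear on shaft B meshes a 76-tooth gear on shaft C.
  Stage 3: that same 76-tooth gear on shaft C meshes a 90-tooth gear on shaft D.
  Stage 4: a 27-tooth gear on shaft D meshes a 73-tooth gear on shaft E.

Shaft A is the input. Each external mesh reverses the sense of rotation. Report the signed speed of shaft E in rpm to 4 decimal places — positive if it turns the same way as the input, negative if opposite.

Stage 1 [93T→60T]: ω = 1988.0000×93/60 = 3081.4000 rpm, dir flips to −; running = −3081.4000
Stage 2 [88T→76T]: ω = 3081.4000×88/76 = 3567.9368 rpm, dir flips to +; running = +3567.9368
Stage 3 [76T→90T]: ω = 3567.9368×76/90 = 3012.9244 rpm, dir flips to −; running = −3012.9244
Stage 4 [27T→73T]: ω = 3012.9244×27/73 = 1114.3693 rpm, dir flips to +; running = +1114.3693

+1114.3693 rpm (same as input, |ω| = 1114.3693 rpm)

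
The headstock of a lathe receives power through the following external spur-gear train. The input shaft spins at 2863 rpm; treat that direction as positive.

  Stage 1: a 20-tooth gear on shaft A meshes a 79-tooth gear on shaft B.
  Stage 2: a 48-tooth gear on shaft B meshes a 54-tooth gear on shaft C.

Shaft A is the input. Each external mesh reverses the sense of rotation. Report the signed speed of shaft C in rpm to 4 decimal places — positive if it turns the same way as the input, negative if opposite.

Stage 1 [20T→79T]: ω = 2863.0000×20/79 = 724.8101 rpm, dir flips to −; running = −724.8101
Stage 2 [48T→54T]: ω = 724.8101×48/54 = 644.2757 rpm, dir flips to +; running = +644.2757

+644.2757 rpm (same as input, |ω| = 644.2757 rpm)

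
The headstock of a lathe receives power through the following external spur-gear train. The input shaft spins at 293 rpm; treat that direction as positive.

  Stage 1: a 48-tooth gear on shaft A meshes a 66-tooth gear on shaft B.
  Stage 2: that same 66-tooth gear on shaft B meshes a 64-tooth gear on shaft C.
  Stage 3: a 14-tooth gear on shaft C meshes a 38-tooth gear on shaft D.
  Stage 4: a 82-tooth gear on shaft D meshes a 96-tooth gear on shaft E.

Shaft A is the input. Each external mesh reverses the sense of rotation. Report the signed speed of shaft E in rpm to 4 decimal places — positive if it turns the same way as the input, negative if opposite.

Stage 1 [48T→66T]: ω = 293.0000×48/66 = 213.0909 rpm, dir flips to −; running = −213.0909
Stage 2 [66T→64T]: ω = 213.0909×66/64 = 219.7500 rpm, dir flips to +; running = +219.7500
Stage 3 [14T→38T]: ω = 219.7500×14/38 = 80.9605 rpm, dir flips to −; running = −80.9605
Stage 4 [82T→96T]: ω = 80.9605×82/96 = 69.1538 rpm, dir flips to +; running = +69.1538

+69.1538 rpm (same as input, |ω| = 69.1538 rpm)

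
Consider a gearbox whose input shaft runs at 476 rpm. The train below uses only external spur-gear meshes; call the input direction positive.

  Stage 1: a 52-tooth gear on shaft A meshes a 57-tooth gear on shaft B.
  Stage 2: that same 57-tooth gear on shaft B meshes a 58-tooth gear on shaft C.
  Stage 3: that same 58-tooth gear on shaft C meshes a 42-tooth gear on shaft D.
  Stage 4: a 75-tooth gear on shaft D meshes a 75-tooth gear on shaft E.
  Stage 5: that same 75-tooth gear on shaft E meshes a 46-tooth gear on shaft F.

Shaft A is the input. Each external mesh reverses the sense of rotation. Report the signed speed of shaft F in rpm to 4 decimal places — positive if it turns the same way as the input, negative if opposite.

Stage 1 [52T→57T]: ω = 476.0000×52/57 = 434.2456 rpm, dir flips to −; running = −434.2456
Stage 2 [57T→58T]: ω = 434.2456×57/58 = 426.7586 rpm, dir flips to +; running = +426.7586
Stage 3 [58T→42T]: ω = 426.7586×58/42 = 589.3333 rpm, dir flips to −; running = −589.3333
Stage 4 [75T→75T]: ω = 589.3333×75/75 = 589.3333 rpm, dir flips to +; running = +589.3333
Stage 5 [75T→46T]: ω = 589.3333×75/46 = 960.8696 rpm, dir flips to −; running = −960.8696

-960.8696 rpm (opposite to input, |ω| = 960.8696 rpm)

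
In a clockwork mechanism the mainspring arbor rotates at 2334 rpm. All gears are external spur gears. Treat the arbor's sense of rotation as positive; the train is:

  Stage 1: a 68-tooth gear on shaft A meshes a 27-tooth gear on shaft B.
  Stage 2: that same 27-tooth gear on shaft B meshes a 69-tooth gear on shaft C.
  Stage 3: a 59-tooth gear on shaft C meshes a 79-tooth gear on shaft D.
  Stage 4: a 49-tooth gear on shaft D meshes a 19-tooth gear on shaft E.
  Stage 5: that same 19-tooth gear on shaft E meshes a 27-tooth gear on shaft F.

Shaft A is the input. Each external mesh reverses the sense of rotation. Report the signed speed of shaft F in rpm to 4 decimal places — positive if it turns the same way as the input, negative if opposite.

Stage 1 [68T→27T]: ω = 2334.0000×68/27 = 5878.2222 rpm, dir flips to −; running = −5878.2222
Stage 2 [27T→69T]: ω = 5878.2222×27/69 = 2300.1739 rpm, dir flips to +; running = +2300.1739
Stage 3 [59T→79T]: ω = 2300.1739×59/79 = 1717.8514 rpm, dir flips to −; running = −1717.8514
Stage 4 [49T→19T]: ω = 1717.8514×49/19 = 4430.2484 rpm, dir flips to +; running = +4430.2484
Stage 5 [19T→27T]: ω = 4430.2484×19/27 = 3117.5822 rpm, dir flips to −; running = −3117.5822

-3117.5822 rpm (opposite to input, |ω| = 3117.5822 rpm)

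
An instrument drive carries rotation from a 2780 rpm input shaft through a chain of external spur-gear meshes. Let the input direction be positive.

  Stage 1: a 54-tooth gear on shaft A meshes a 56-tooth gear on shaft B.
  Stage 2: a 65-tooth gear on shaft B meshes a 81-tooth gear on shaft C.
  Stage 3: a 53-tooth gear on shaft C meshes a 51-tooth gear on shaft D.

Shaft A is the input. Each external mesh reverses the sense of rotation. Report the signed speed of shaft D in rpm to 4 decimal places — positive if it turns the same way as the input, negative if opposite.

Stage 1 [54T→56T]: ω = 2780.0000×54/56 = 2680.7143 rpm, dir flips to −; running = −2680.7143
Stage 2 [65T→81T]: ω = 2680.7143×65/81 = 2151.1905 rpm, dir flips to +; running = +2151.1905
Stage 3 [53T→51T]: ω = 2151.1905×53/51 = 2235.5509 rpm, dir flips to −; running = −2235.5509

-2235.5509 rpm (opposite to input, |ω| = 2235.5509 rpm)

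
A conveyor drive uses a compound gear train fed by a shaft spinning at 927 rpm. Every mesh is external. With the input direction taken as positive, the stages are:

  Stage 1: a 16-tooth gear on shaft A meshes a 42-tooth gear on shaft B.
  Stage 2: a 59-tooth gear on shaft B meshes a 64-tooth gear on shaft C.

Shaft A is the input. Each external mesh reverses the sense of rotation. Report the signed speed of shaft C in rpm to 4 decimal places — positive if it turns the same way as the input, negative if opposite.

+325.5536 rpm (same as input, |ω| = 325.5536 rpm)

Stage 1 [16T→42T]: ω = 927.0000×16/42 = 353.1429 rpm, dir flips to −; running = −353.1429
Stage 2 [59T→64T]: ω = 353.1429×59/64 = 325.5536 rpm, dir flips to +; running = +325.5536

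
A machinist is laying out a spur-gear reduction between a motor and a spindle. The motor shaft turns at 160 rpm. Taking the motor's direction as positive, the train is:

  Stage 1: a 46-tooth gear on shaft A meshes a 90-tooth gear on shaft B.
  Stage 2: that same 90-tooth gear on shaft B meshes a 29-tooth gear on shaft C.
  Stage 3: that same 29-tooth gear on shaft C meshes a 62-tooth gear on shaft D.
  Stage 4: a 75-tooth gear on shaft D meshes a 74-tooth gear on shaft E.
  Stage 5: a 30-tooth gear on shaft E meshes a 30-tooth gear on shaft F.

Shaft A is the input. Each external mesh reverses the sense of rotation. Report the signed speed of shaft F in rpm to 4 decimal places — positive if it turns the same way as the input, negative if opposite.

-120.3139 rpm (opposite to input, |ω| = 120.3139 rpm)

Stage 1 [46T→90T]: ω = 160.0000×46/90 = 81.7778 rpm, dir flips to −; running = −81.7778
Stage 2 [90T→29T]: ω = 81.7778×90/29 = 253.7931 rpm, dir flips to +; running = +253.7931
Stage 3 [29T→62T]: ω = 253.7931×29/62 = 118.7097 rpm, dir flips to −; running = −118.7097
Stage 4 [75T→74T]: ω = 118.7097×75/74 = 120.3139 rpm, dir flips to +; running = +120.3139
Stage 5 [30T→30T]: ω = 120.3139×30/30 = 120.3139 rpm, dir flips to −; running = −120.3139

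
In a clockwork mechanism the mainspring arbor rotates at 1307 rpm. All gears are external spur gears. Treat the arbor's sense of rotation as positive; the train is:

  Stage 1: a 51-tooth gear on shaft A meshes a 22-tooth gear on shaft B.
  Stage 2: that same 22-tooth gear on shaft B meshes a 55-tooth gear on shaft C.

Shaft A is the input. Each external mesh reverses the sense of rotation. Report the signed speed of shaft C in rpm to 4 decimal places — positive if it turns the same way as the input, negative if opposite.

+1211.9455 rpm (same as input, |ω| = 1211.9455 rpm)

Stage 1 [51T→22T]: ω = 1307.0000×51/22 = 3029.8636 rpm, dir flips to −; running = −3029.8636
Stage 2 [22T→55T]: ω = 3029.8636×22/55 = 1211.9455 rpm, dir flips to +; running = +1211.9455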